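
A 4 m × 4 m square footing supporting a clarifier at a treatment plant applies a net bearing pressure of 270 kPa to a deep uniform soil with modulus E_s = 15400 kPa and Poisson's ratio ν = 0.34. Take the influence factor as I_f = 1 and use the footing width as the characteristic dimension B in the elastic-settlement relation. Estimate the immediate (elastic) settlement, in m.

S_e ≈ 0.062 m

Immediate (elastic) settlement: S_e = q·B·(1−ν²)/E_s · I_f.
S_e = 270 × 4 × (1 − 0.34²) / 15400 × 1
    = 270 × 4 × 0.8844 / 15400 × 1
    = 0.06202 m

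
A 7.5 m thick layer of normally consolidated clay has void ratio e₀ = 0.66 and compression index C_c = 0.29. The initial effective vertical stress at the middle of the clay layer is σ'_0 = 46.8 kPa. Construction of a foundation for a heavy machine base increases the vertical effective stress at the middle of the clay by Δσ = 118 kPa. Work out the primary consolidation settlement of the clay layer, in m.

S_c ≈ 0.716 m

Final effective stress: σ'_f = σ'_0 + Δσ = 46.8 + 118 = 164.8 kPa.
Normally consolidated clay, so the full stress increment lies on the virgin compression line:
S_c = C_c·H/(1+e₀)·log₁₀(σ'_f/σ'_0) = 0.29×7.5/(1+0.66)×log₁₀(164.8/46.8)
    = 1.3102 × 0.54671 = 0.7163 m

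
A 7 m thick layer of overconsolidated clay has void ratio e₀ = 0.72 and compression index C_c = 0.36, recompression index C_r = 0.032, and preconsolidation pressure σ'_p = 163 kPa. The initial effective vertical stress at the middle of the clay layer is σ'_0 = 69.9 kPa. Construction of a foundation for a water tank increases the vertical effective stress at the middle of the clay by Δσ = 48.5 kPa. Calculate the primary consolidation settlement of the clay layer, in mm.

S_c ≈ 29.8 mm

Final effective stress: σ'_f = 69.9 + 48.5 = 118.4 kPa.
σ'_f = 118.4 ≤ σ'_p = 163 kPa, so the clay remains overconsolidated and only the recompression index applies:
S_c = C_r·H/(1+e₀)·log₁₀(σ'_f/σ'_0) = 0.032×7/1.72×log₁₀(118.4/69.9)
    = 0.13023 × 0.22887 = 0.02981 m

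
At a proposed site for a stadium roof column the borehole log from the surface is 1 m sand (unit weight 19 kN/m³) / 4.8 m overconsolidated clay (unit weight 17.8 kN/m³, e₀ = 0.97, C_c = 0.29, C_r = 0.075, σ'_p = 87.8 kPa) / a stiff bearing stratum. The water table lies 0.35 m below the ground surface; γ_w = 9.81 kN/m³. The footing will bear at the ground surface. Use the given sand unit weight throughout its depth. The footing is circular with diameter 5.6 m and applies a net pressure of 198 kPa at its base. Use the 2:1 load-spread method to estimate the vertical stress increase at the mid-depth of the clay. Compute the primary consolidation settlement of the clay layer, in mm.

Mid-depth of clay below the ground surface: z = 1 + 4.8/2 = 3.4 m.
Total vertical stress at mid-clay: σ_v = 19×1 + 17.8×2.4 = 61.72 kPa.
Pore pressure: u = 9.81×(3.4 − 0.35) = 29.921 kPa.
Initial effective stress: σ'_0 = σ_v − u = 61.72 − 29.921 = 31.799 kPa.
Stress increase at mid-clay by the 2:1 spreading method:
Δσ ≈ qD²/(D+z)² = 198×5.6²/(5.6+3.4)² = 76.658 kPa
Final effective stress: σ'_f = 31.799 + 76.658 = 108.46 kPa.
σ'_f = 108.46 > σ'_p = 87.8 kPa, so the stress path crosses the preconsolidation pressure — recompression up to σ'_p, then virgin compression beyond:
S_c = H/(1+e₀)·[C_r·log₁₀(σ'_p/σ'_0) + C_c·log₁₀(σ'_f/σ'_p)]
    = 4.8/1.97 × [0.075×log₁₀(87.8/31.799) + 0.29×log₁₀(108.46/87.8)]
    = 2.4365 × [0.033081 + 0.026615] = 0.1454 m

S_c ≈ 145 mm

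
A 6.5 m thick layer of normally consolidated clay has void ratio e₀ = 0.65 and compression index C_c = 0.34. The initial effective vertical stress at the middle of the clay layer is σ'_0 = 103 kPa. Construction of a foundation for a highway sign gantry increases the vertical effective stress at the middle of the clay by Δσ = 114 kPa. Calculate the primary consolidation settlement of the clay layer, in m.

S_c ≈ 0.433 m

Final effective stress: σ'_f = σ'_0 + Δσ = 103 + 114 = 217 kPa.
Normally consolidated clay, so the full stress increment lies on the virgin compression line:
S_c = C_c·H/(1+e₀)·log₁₀(σ'_f/σ'_0) = 0.34×6.5/(1+0.65)×log₁₀(217/103)
    = 1.3394 × 0.32362 = 0.4335 m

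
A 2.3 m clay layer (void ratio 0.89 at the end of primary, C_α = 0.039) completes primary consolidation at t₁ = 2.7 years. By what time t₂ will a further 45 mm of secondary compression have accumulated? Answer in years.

S_s = C_α·H/(1+e_p)·log₁₀(t₂/t₁) ⇒ log₁₀(t₂/t₁) = S_s·(1+e_p)/(C_α·H).
log₁₀(t₂/t₁) = 0.045 × (1+0.89) / (0.039×2.3) = 0.9482
t₂ = t₁ × 10^0.9482 = 2.7 × 8.875 = 23.96 years

t₂ ≈ 24 years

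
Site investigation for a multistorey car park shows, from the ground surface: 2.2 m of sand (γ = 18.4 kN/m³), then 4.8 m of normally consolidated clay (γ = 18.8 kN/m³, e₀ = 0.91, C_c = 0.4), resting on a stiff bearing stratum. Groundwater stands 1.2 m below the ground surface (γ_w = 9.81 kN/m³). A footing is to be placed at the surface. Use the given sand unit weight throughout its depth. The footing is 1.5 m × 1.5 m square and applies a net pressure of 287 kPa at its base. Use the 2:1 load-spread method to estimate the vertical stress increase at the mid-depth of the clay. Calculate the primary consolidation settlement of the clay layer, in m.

Mid-depth of clay below the ground surface: z = 2.2 + 4.8/2 = 4.6 m.
Total vertical stress at mid-clay: σ_v = 18.4×2.2 + 18.8×2.4 = 85.6 kPa.
Pore pressure: u = 9.81×(4.6 − 1.2) = 33.354 kPa.
Initial effective stress: σ'_0 = σ_v − u = 85.6 − 33.354 = 52.246 kPa.
Stress increase at mid-clay by the 2:1 spreading method:
Δσ = qBL/((B+z)(L+z)) = 287×1.5×1.5/((1.5+4.6)(1.5+4.6)) = 17.354 kPa
Final effective stress: σ'_f = σ'_0 + Δσ = 52.246 + 17.354 = 69.6 kPa.
Normally consolidated clay, so the full stress increment lies on the virgin compression line:
S_c = C_c·H/(1+e₀)·log₁₀(σ'_f/σ'_0) = 0.4×4.8/(1+0.91)×log₁₀(69.6/52.246)
    = 1.0052 × 0.12456 = 0.1252 m

S_c ≈ 0.125 m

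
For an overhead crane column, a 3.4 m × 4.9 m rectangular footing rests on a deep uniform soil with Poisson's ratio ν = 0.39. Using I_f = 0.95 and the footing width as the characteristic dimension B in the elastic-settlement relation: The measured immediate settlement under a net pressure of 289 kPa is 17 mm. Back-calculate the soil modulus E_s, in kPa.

E_s ≈ 46600 kPa

S_e = q·B·(1−ν²)/E_s · I_f  ⇒  E_s = q·B·(1−ν²)·I_f / S_e.
E_s = 289 × 3.4 × 0.8479 × 0.95 / 0.017 = 46560 kPa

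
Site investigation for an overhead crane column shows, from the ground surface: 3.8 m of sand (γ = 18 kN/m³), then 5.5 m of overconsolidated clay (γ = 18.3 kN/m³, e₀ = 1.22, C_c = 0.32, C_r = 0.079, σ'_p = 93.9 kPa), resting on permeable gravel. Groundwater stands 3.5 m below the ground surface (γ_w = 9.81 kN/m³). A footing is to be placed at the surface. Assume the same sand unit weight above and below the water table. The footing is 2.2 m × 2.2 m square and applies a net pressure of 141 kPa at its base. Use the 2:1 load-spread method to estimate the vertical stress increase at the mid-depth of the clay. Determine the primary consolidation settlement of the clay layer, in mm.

Mid-depth of clay below the ground surface: z = 3.8 + 5.5/2 = 6.55 m.
Total vertical stress at mid-clay: σ_v = 18×3.8 + 18.3×2.75 = 118.72 kPa.
Pore pressure: u = 9.81×(6.55 − 3.5) = 29.921 kPa.
Initial effective stress: σ'_0 = σ_v − u = 118.72 − 29.921 = 88.799 kPa.
Stress increase at mid-clay by the 2:1 spreading method:
Δσ = qBL/((B+z)(L+z)) = 141×2.2×2.2/((2.2+6.55)(2.2+6.55)) = 8.9135 kPa
Final effective stress: σ'_f = 88.799 + 8.9135 = 97.713 kPa.
σ'_f = 97.713 > σ'_p = 93.9 kPa, so the stress path crosses the preconsolidation pressure — recompression up to σ'_p, then virgin compression beyond:
S_c = H/(1+e₀)·[C_r·log₁₀(σ'_p/σ'_0) + C_c·log₁₀(σ'_f/σ'_p)]
    = 5.5/2.22 × [0.079×log₁₀(93.9/88.799) + 0.32×log₁₀(97.713/93.9)]
    = 2.4775 × [0.0019163 + 0.0055318] = 0.01845 m

S_c ≈ 18.5 mm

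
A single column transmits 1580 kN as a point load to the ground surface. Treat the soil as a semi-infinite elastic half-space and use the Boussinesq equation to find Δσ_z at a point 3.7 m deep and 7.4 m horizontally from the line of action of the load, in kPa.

Δσ_z ≈ 0.986 kPa

Boussinesq vertical stress below a point load on an elastic half-space:
Δσ_z = 3P/(2πz²) · [1 + (r/z)²]^(−5/2)
r/z = 7.4/3.7 = 2; [1+(r/z)²]^(−5/2) = 0.017889.
Δσ_z = 3×1580/(2π×3.7²) × 0.017889 = 55.106 × 0.017889 = 0.9858 kPa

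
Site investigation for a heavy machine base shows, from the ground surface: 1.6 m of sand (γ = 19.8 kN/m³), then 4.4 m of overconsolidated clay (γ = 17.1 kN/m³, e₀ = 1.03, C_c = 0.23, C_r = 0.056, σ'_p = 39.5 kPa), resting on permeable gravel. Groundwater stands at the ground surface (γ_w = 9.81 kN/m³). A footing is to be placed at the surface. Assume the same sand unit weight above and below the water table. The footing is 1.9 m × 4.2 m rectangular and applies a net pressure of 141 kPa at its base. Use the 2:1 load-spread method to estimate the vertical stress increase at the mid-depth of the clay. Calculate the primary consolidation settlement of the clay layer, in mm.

S_c ≈ 89.3 mm

Mid-depth of clay below the ground surface: z = 1.6 + 4.4/2 = 3.8 m.
Total vertical stress at mid-clay: σ_v = 19.8×1.6 + 17.1×2.2 = 69.3 kPa.
Pore pressure: u = 9.81×(3.8 − 0) = 37.278 kPa.
Initial effective stress: σ'_0 = σ_v − u = 69.3 − 37.278 = 32.022 kPa.
Stress increase at mid-clay by the 2:1 spreading method:
Δσ = qBL/((B+z)(L+z)) = 141×1.9×4.2/((1.9+3.8)(4.2+3.8)) = 24.675 kPa
Final effective stress: σ'_f = 32.022 + 24.675 = 56.697 kPa.
σ'_f = 56.697 > σ'_p = 39.5 kPa, so the stress path crosses the preconsolidation pressure — recompression up to σ'_p, then virgin compression beyond:
S_c = H/(1+e₀)·[C_r·log₁₀(σ'_p/σ'_0) + C_c·log₁₀(σ'_f/σ'_p)]
    = 4.4/2.03 × [0.056×log₁₀(39.5/32.022) + 0.23×log₁₀(56.697/39.5)]
    = 2.1675 × [0.0051043 + 0.036101] = 0.08931 m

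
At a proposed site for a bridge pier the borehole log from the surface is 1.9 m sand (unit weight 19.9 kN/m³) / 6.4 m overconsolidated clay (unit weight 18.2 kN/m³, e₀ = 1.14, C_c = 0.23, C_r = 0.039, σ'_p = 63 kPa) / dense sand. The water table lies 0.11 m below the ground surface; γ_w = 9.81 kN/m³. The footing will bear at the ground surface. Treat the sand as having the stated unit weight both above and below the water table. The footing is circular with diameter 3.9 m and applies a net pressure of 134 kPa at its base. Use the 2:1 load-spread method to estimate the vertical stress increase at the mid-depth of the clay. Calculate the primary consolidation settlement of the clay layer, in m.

Mid-depth of clay below the ground surface: z = 1.9 + 6.4/2 = 5.1 m.
Total vertical stress at mid-clay: σ_v = 19.9×1.9 + 18.2×3.2 = 96.05 kPa.
Pore pressure: u = 9.81×(5.1 − 0.11) = 48.952 kPa.
Initial effective stress: σ'_0 = σ_v − u = 96.05 − 48.952 = 47.098 kPa.
Stress increase at mid-clay by the 2:1 spreading method:
Δσ ≈ qD²/(D+z)² = 134×3.9²/(3.9+5.1)² = 25.162 kPa
Final effective stress: σ'_f = 47.098 + 25.162 = 72.26 kPa.
σ'_f = 72.26 > σ'_p = 63 kPa, so the stress path crosses the preconsolidation pressure — recompression up to σ'_p, then virgin compression beyond:
S_c = H/(1+e₀)·[C_r·log₁₀(σ'_p/σ'_0) + C_c·log₁₀(σ'_f/σ'_p)]
    = 6.4/2.14 × [0.039×log₁₀(63/47.098) + 0.23×log₁₀(72.26/63)]
    = 2.9907 × [0.0049272 + 0.013698] = 0.0557 m

S_c ≈ 0.0557 m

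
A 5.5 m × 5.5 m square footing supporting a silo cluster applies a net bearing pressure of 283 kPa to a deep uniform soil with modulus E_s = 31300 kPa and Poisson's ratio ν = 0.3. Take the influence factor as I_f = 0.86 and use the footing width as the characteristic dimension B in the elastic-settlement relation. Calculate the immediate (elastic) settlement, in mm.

Immediate (elastic) settlement: S_e = q·B·(1−ν²)/E_s · I_f.
S_e = 283 × 5.5 × (1 − 0.3²) / 31300 × 0.86
    = 283 × 5.5 × 0.91 / 31300 × 0.86
    = 0.03892 m = 38.92 mm

S_e ≈ 38.9 mm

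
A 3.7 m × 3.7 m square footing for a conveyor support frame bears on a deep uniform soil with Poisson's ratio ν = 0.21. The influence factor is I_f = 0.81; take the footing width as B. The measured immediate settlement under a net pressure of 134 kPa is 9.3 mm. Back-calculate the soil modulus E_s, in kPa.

E_s ≈ 41300 kPa

S_e = q·B·(1−ν²)/E_s · I_f  ⇒  E_s = q·B·(1−ν²)·I_f / S_e.
E_s = 134 × 3.7 × 0.9559 × 0.81 / 0.0093 = 41280 kPa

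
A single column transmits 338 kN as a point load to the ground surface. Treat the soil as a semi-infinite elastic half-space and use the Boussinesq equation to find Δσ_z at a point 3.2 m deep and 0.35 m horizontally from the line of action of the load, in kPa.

Boussinesq vertical stress below a point load on an elastic half-space:
Δσ_z = 3P/(2πz²) · [1 + (r/z)²]^(−5/2)
r/z = 0.35/3.2 = 0.10937; [1+(r/z)²]^(−5/2) = 0.97071.
Δσ_z = 3×338/(2π×3.2²) × 0.97071 = 15.76 × 0.97071 = 15.3 kPa

Δσ_z ≈ 15.3 kPa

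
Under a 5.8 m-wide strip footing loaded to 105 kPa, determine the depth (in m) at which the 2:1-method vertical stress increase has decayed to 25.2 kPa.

z ≈ 18.4 m

2:1 spreading — at depth z the loaded area has grown by z in each plan dimension:
qB/(B+z) = Δσ_z ⇒ z = qB/Δσ_z − B = 105×5.8/25.2 − 5.8 = 18.37 m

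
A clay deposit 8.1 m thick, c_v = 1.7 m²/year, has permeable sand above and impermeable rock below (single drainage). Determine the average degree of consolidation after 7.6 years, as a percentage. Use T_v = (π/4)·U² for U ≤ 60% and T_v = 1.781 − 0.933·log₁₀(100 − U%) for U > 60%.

Drainage path length: H_d = H = 8.1 m (single drainage).
T_v = c_v·t/H_d² = 1.7×7.6/8.1² = 0.19692.
T_v = 0.19692 corresponds to the U ≤ 60% branch:
U = √(4T_v/π) = 0.5007

U ≈ 50.1 %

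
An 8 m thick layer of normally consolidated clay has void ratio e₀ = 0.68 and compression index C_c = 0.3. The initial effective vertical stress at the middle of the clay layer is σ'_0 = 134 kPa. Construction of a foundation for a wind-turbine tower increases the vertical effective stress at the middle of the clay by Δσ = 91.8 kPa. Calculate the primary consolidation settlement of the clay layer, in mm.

S_c ≈ 324 mm

Final effective stress: σ'_f = σ'_0 + Δσ = 134 + 91.8 = 225.8 kPa.
Normally consolidated clay, so the full stress increment lies on the virgin compression line:
S_c = C_c·H/(1+e₀)·log₁₀(σ'_f/σ'_0) = 0.3×8/(1+0.68)×log₁₀(225.8/134)
    = 1.4286 × 0.22662 = 0.3237 m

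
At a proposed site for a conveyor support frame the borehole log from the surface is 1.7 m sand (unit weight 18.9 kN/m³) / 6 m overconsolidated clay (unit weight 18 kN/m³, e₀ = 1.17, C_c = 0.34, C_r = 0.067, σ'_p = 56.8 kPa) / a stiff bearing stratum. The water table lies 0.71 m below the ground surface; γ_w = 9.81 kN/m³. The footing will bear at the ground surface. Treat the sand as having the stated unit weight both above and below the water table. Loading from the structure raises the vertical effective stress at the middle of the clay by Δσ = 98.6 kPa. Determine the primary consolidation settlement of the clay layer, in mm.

S_c ≈ 400 mm

Mid-depth of clay below the ground surface: z = 1.7 + 6/2 = 4.7 m.
Total vertical stress at mid-clay: σ_v = 18.9×1.7 + 18×3 = 86.13 kPa.
Pore pressure: u = 9.81×(4.7 − 0.71) = 39.142 kPa.
Initial effective stress: σ'_0 = σ_v − u = 86.13 − 39.142 = 46.988 kPa.
Final effective stress: σ'_f = 46.988 + 98.6 = 145.59 kPa.
σ'_f = 145.59 > σ'_p = 56.8 kPa, so the stress path crosses the preconsolidation pressure — recompression up to σ'_p, then virgin compression beyond:
S_c = H/(1+e₀)·[C_r·log₁₀(σ'_p/σ'_0) + C_c·log₁₀(σ'_f/σ'_p)]
    = 6/2.17 × [0.067×log₁₀(56.8/46.988) + 0.34×log₁₀(145.59/56.8)]
    = 2.765 × [0.0055182 + 0.13899] = 0.3996 m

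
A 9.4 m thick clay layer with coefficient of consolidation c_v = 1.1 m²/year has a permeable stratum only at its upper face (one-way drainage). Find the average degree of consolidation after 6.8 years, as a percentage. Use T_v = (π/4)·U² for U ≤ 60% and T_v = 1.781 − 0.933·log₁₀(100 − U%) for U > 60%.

Drainage path length: H_d = H = 9.4 m (single drainage).
T_v = c_v·t/H_d² = 1.1×6.8/9.4² = 0.084654.
T_v = 0.084654 corresponds to the U ≤ 60% branch:
U = √(4T_v/π) = 0.3283

U ≈ 32.8 %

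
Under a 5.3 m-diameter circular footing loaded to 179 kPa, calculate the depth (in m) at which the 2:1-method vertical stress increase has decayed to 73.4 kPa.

2:1 spreading — at depth z the loaded area has grown by z in each plan dimension:
qD²/(D+z)² = Δσ_z ⇒ z = D(√(q/Δσ_z) − 1) = 5.3×(√(179/73.4) − 1) = 2.977 m

z ≈ 2.98 m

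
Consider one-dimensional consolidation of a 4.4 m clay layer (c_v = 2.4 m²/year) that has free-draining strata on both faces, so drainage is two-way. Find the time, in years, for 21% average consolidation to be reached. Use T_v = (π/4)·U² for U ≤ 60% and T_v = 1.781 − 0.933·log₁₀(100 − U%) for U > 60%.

t ≈ 0.0698 years

Drainage path length: H_d = H/2 = 2.2 m (double drainage).
U ≤ 60%: T_v = (π/4)·U² = (π/4)×0.21² = 0.034636.
t = T_v·H_d²/c_v = 0.034636×2.2²/2.4 = 0.06985 years.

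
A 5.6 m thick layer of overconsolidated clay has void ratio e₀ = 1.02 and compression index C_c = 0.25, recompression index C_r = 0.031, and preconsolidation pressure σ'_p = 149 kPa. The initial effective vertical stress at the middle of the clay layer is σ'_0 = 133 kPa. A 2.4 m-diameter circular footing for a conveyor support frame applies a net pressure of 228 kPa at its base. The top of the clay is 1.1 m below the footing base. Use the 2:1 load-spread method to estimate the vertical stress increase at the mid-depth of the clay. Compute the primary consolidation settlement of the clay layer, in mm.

Mid-depth of clay below the footing base: z = 1.1 + 5.6/2 = 3.9 m.
Stress increase at mid-clay by the 2:1 spreading method:
Δσ ≈ qD²/(D+z)² = 228×2.4²/(2.4+3.9)² = 33.088 kPa
Final effective stress: σ'_f = 133 + 33.088 = 166.09 kPa.
σ'_f = 166.09 > σ'_p = 149 kPa, so the stress path crosses the preconsolidation pressure — recompression up to σ'_p, then virgin compression beyond:
S_c = H/(1+e₀)·[C_r·log₁₀(σ'_p/σ'_0) + C_c·log₁₀(σ'_f/σ'_p)]
    = 5.6/2.02 × [0.031×log₁₀(149/133) + 0.25×log₁₀(166.09/149)]
    = 2.7723 × [0.0015294 + 0.011789] = 0.03692 m

S_c ≈ 36.9 mm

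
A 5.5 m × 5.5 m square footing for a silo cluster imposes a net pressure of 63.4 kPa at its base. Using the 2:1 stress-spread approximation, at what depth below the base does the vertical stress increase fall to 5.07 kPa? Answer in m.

z ≈ 13.9 m

2:1 spreading — at depth z the loaded area has grown by z in each plan dimension:
qB²/(B+z)² = Δσ_z ⇒ z = B(√(q/Δσ_z) − 1) = 5.5×(√(63.4/5.07) − 1) = 13.95 m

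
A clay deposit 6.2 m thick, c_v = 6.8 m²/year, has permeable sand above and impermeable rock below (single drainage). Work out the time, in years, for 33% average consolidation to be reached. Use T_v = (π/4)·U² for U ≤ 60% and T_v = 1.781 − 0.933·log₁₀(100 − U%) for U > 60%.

t ≈ 0.483 years

Drainage path length: H_d = H = 6.2 m (single drainage).
U ≤ 60%: T_v = (π/4)·U² = (π/4)×0.33² = 0.08553.
t = T_v·H_d²/c_v = 0.08553×6.2²/6.8 = 0.4835 years.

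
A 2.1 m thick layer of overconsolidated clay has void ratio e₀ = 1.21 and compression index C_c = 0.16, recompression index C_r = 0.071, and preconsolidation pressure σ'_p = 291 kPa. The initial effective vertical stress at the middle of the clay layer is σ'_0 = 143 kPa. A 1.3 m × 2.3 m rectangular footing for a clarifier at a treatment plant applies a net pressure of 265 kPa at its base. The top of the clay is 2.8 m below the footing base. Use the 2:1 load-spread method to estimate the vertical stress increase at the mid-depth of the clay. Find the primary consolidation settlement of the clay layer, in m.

Mid-depth of clay below the footing base: z = 2.8 + 2.1/2 = 3.85 m.
Stress increase at mid-clay by the 2:1 spreading method:
Δσ = qBL/((B+z)(L+z)) = 265×1.3×2.3/((1.3+3.85)(2.3+3.85)) = 25.017 kPa
Final effective stress: σ'_f = 143 + 25.017 = 168.02 kPa.
σ'_f = 168.02 ≤ σ'_p = 291 kPa, so the clay remains overconsolidated and only the recompression index applies:
S_c = C_r·H/(1+e₀)·log₁₀(σ'_f/σ'_0) = 0.071×2.1/2.21×log₁₀(168.02/143)
    = 0.067466 × 0.070025 = 0.004724 m

S_c ≈ 0.00472 m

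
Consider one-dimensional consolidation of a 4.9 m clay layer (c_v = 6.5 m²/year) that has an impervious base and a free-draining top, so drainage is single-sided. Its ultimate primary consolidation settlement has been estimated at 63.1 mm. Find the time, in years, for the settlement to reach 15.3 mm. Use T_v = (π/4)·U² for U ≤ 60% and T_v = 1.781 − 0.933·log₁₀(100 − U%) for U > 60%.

Drainage path length: H_d = H = 4.9 m (single drainage).
U = S(t)/S_ult = 15.3/63.1 = 0.2425.
U ≤ 60%: T_v = (π/4)·U² = (π/4)×0.24247² = 0.046176.
t = T_v·H_d²/c_v = 0.046176×4.9²/6.5 = 0.1706 years.

t ≈ 0.171 years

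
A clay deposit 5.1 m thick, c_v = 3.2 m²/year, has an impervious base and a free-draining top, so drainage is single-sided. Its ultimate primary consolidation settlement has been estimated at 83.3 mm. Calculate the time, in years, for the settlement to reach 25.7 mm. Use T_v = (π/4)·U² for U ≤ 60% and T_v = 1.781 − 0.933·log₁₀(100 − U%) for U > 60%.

Drainage path length: H_d = H = 5.1 m (single drainage).
U = S(t)/S_ult = 25.7/83.3 = 0.3085.
U ≤ 60%: T_v = (π/4)·U² = (π/4)×0.30852² = 0.074759.
t = T_v·H_d²/c_v = 0.074759×5.1²/3.2 = 0.6077 years.

t ≈ 0.608 years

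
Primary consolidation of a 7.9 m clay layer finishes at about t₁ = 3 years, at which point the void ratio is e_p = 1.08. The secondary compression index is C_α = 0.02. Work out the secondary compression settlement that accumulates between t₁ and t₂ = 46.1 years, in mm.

S_s ≈ 90.1 mm

Secondary compression: S_s = C_α·H/(1+e_p)·log₁₀(t₂/t₁)
S_s = 0.02×7.9/(1+1.08)×log₁₀(46.1/3)
    = 0.07596 × 1.187 = 0.09013 m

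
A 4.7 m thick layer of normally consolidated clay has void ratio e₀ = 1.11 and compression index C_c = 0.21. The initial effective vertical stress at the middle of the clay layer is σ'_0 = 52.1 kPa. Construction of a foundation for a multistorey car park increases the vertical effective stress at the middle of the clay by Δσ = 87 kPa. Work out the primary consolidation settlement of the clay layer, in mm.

Final effective stress: σ'_f = σ'_0 + Δσ = 52.1 + 87 = 139.1 kPa.
Normally consolidated clay, so the full stress increment lies on the virgin compression line:
S_c = C_c·H/(1+e₀)·log₁₀(σ'_f/σ'_0) = 0.21×4.7/(1+1.11)×log₁₀(139.1/52.1)
    = 0.46777 × 0.42649 = 0.1995 m

S_c ≈ 199 mm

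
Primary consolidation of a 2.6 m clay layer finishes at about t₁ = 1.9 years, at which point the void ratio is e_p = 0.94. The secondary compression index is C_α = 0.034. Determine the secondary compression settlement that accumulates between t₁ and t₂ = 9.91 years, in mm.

Secondary compression: S_s = C_α·H/(1+e_p)·log₁₀(t₂/t₁)
S_s = 0.034×2.6/(1+0.94)×log₁₀(9.91/1.9)
    = 0.04557 × 0.7173 = 0.03269 m

S_s ≈ 32.7 mm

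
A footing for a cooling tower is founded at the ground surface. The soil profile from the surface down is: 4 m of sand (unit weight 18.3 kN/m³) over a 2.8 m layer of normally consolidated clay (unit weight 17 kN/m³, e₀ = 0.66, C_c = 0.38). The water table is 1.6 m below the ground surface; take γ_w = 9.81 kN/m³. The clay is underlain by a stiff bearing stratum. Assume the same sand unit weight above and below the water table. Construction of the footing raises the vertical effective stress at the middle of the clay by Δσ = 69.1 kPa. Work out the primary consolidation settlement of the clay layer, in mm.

S_c ≈ 214 mm

Mid-depth of clay below the ground surface: z = 4 + 2.8/2 = 5.4 m.
Total vertical stress at mid-clay: σ_v = 18.3×4 + 17×1.4 = 97 kPa.
Pore pressure: u = 9.81×(5.4 − 1.6) = 37.278 kPa.
Initial effective stress: σ'_0 = σ_v − u = 97 − 37.278 = 59.722 kPa.
Final effective stress: σ'_f = σ'_0 + Δσ = 59.722 + 69.1 = 128.82 kPa.
Normally consolidated clay, so the full stress increment lies on the virgin compression line:
S_c = C_c·H/(1+e₀)·log₁₀(σ'_f/σ'_0) = 0.38×2.8/(1+0.66)×log₁₀(128.82/59.722)
    = 0.64096 × 0.33385 = 0.214 m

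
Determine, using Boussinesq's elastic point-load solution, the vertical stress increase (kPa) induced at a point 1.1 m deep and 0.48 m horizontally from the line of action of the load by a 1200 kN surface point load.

Δσ_z ≈ 306 kPa

Boussinesq vertical stress below a point load on an elastic half-space:
Δσ_z = 3P/(2πz²) · [1 + (r/z)²]^(−5/2)
r/z = 0.48/1.1 = 0.43636; [1+(r/z)²]^(−5/2) = 0.64678.
Δσ_z = 3×1200/(2π×1.1²) × 0.64678 = 473.52 × 0.64678 = 306.3 kPa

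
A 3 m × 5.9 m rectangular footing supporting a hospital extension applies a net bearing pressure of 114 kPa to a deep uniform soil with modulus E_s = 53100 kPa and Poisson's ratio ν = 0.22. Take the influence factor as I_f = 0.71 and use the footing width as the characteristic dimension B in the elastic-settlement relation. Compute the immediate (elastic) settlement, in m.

Immediate (elastic) settlement: S_e = q·B·(1−ν²)/E_s · I_f.
S_e = 114 × 3 × (1 − 0.22²) / 53100 × 0.71
    = 114 × 3 × 0.9516 / 53100 × 0.71
    = 0.004352 m

S_e ≈ 0.00435 m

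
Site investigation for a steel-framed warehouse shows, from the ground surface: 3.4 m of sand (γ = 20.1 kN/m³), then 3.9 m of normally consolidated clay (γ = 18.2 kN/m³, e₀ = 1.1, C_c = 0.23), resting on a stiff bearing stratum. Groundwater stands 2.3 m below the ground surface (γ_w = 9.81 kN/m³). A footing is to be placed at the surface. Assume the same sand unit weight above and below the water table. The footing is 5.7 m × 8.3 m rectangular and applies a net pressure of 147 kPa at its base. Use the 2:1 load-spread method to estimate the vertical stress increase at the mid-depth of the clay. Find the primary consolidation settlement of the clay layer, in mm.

Mid-depth of clay below the ground surface: z = 3.4 + 3.9/2 = 5.35 m.
Total vertical stress at mid-clay: σ_v = 20.1×3.4 + 18.2×1.95 = 103.83 kPa.
Pore pressure: u = 9.81×(5.35 − 2.3) = 29.921 kPa.
Initial effective stress: σ'_0 = σ_v − u = 103.83 − 29.921 = 73.909 kPa.
Stress increase at mid-clay by the 2:1 spreading method:
Δσ = qBL/((B+z)(L+z)) = 147×5.7×8.3/((5.7+5.35)(8.3+5.35)) = 46.108 kPa
Final effective stress: σ'_f = σ'_0 + Δσ = 73.909 + 46.108 = 120.02 kPa.
Normally consolidated clay, so the full stress increment lies on the virgin compression line:
S_c = C_c·H/(1+e₀)·log₁₀(σ'_f/σ'_0) = 0.23×3.9/(1+1.1)×log₁₀(120.02/73.909)
    = 0.42714 × 0.21056 = 0.08994 m

S_c ≈ 89.9 mm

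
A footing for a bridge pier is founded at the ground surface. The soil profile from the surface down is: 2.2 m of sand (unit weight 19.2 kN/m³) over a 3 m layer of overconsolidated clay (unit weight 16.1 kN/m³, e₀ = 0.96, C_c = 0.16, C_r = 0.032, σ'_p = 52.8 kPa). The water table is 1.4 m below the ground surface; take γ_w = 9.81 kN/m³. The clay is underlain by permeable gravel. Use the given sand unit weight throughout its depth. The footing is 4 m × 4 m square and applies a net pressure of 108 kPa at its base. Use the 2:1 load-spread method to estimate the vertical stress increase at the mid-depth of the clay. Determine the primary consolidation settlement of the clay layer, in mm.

S_c ≈ 38.4 mm

Mid-depth of clay below the ground surface: z = 2.2 + 3/2 = 3.7 m.
Total vertical stress at mid-clay: σ_v = 19.2×2.2 + 16.1×1.5 = 66.39 kPa.
Pore pressure: u = 9.81×(3.7 − 1.4) = 22.563 kPa.
Initial effective stress: σ'_0 = σ_v − u = 66.39 − 22.563 = 43.827 kPa.
Stress increase at mid-clay by the 2:1 spreading method:
Δσ = qBL/((B+z)(L+z)) = 108×4×4/((4+3.7)(4+3.7)) = 29.145 kPa
Final effective stress: σ'_f = 43.827 + 29.145 = 72.972 kPa.
σ'_f = 72.972 > σ'_p = 52.8 kPa, so the stress path crosses the preconsolidation pressure — recompression up to σ'_p, then virgin compression beyond:
S_c = H/(1+e₀)·[C_r·log₁₀(σ'_p/σ'_0) + C_c·log₁₀(σ'_f/σ'_p)]
    = 3/1.96 × [0.032×log₁₀(52.8/43.827) + 0.16×log₁₀(72.972/52.8)]
    = 1.5306 × [0.0025885 + 0.022484] = 0.03838 m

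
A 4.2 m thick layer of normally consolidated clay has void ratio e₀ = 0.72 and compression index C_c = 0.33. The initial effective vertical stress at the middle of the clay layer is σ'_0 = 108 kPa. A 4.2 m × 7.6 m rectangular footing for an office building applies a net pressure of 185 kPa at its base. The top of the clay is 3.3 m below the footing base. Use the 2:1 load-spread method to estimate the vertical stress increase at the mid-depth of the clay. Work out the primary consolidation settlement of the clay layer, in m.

S_c ≈ 0.127 m

Mid-depth of clay below the footing base: z = 3.3 + 4.2/2 = 5.4 m.
Stress increase at mid-clay by the 2:1 spreading method:
Δσ = qBL/((B+z)(L+z)) = 185×4.2×7.6/((4.2+5.4)(7.6+5.4)) = 47.317 kPa
Final effective stress: σ'_f = σ'_0 + Δσ = 108 + 47.317 = 155.32 kPa.
Normally consolidated clay, so the full stress increment lies on the virgin compression line:
S_c = C_c·H/(1+e₀)·log₁₀(σ'_f/σ'_0) = 0.33×4.2/(1+0.72)×log₁₀(155.32/108)
    = 0.80581 × 0.1578 = 0.1272 m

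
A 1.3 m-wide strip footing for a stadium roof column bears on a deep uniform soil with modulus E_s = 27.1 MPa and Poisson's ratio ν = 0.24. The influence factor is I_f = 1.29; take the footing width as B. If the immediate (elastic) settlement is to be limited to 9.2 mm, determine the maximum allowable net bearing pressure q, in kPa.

E_s = 27.1 MPa = 27100 kPa.
S_e = q·B·(1−ν²)/E_s · I_f  ⇒  q = S_e·E_s / (B·(1−ν²)·I_f).
q = 0.0092 × 27100 / (1.3 × 0.9424 × 1.29) = 157.8 kPa

q ≈ 158 kPa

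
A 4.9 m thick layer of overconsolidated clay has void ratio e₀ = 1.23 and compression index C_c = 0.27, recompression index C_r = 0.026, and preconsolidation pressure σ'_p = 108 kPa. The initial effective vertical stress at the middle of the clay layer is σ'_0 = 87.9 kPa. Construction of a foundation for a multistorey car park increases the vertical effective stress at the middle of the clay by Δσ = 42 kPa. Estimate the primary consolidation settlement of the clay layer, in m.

S_c ≈ 0.0527 m

Final effective stress: σ'_f = 87.9 + 42 = 129.9 kPa.
σ'_f = 129.9 > σ'_p = 108 kPa, so the stress path crosses the preconsolidation pressure — recompression up to σ'_p, then virgin compression beyond:
S_c = H/(1+e₀)·[C_r·log₁₀(σ'_p/σ'_0) + C_c·log₁₀(σ'_f/σ'_p)]
    = 4.9/2.23 × [0.026×log₁₀(108/87.9) + 0.27×log₁₀(129.9/108)]
    = 2.1973 × [0.0023253 + 0.02165] = 0.05268 m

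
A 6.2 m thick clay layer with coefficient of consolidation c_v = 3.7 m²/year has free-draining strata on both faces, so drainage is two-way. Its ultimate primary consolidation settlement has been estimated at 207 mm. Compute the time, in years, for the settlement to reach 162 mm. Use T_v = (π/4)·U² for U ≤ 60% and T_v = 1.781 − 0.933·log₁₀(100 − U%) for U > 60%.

Drainage path length: H_d = H/2 = 3.1 m (double drainage).
U = S(t)/S_ult = 162/207 = 0.7826.
U > 60%: T_v = 1.781 − 0.933·log₁₀(100 − 78.261) = 0.53335.
t = T_v·H_d²/c_v = 0.53335×3.1²/3.7 = 1.385 years.

t ≈ 1.39 years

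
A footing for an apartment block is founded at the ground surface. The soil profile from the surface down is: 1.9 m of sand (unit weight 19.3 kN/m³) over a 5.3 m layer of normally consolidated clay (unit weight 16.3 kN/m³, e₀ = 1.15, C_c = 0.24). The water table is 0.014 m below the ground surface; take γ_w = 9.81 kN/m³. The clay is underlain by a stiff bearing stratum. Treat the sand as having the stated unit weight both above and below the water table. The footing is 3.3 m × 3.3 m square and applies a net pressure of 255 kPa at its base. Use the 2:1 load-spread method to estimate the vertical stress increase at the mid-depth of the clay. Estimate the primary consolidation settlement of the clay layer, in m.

S_c ≈ 0.211 m

Mid-depth of clay below the ground surface: z = 1.9 + 5.3/2 = 4.55 m.
Total vertical stress at mid-clay: σ_v = 19.3×1.9 + 16.3×2.65 = 79.865 kPa.
Pore pressure: u = 9.81×(4.55 − 0.014) = 44.498 kPa.
Initial effective stress: σ'_0 = σ_v − u = 79.865 − 44.498 = 35.367 kPa.
Stress increase at mid-clay by the 2:1 spreading method:
Δσ = qBL/((B+z)(L+z)) = 255×3.3×3.3/((3.3+4.55)(3.3+4.55)) = 45.064 kPa
Final effective stress: σ'_f = σ'_0 + Δσ = 35.367 + 45.064 = 80.431 kPa.
Normally consolidated clay, so the full stress increment lies on the virgin compression line:
S_c = C_c·H/(1+e₀)·log₁₀(σ'_f/σ'_0) = 0.24×5.3/(1+1.15)×log₁₀(80.431/35.367)
    = 0.59163 × 0.35683 = 0.2111 m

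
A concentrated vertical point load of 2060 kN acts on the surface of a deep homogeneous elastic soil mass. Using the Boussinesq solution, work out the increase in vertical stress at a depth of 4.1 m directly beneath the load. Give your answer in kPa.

Δσ_z ≈ 58.5 kPa

Boussinesq vertical stress below a point load on an elastic half-space:
Δσ_z = 3P/(2πz²) · [1 + (r/z)²]^(−5/2)
r/z = 0/4.1 = 0; [1+(r/z)²]^(−5/2) = 1.
Δσ_z = 3×2060/(2π×4.1²) × 1 = 58.511 × 1 = 58.51 kPa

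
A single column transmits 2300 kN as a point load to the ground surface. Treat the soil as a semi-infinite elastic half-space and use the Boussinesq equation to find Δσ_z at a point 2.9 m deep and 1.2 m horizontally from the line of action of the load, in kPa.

Boussinesq vertical stress below a point load on an elastic half-space:
Δσ_z = 3P/(2πz²) · [1 + (r/z)²]^(−5/2)
r/z = 1.2/2.9 = 0.41379; [1+(r/z)²]^(−5/2) = 0.6736.
Δσ_z = 3×2300/(2π×2.9²) × 0.6736 = 130.58 × 0.6736 = 87.96 kPa

Δσ_z ≈ 88 kPa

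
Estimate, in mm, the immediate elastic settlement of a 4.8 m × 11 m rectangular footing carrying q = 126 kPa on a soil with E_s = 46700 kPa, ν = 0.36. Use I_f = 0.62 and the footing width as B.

Immediate (elastic) settlement: S_e = q·B·(1−ν²)/E_s · I_f.
S_e = 126 × 4.8 × (1 − 0.36²) / 46700 × 0.62
    = 126 × 4.8 × 0.8704 / 46700 × 0.62
    = 0.006989 m = 6.989 mm

S_e ≈ 6.99 mm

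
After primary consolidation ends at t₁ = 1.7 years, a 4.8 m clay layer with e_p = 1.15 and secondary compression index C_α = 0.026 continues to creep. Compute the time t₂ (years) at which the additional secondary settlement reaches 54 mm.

t₂ ≈ 14.5 years

S_s = C_α·H/(1+e_p)·log₁₀(t₂/t₁) ⇒ log₁₀(t₂/t₁) = S_s·(1+e_p)/(C_α·H).
log₁₀(t₂/t₁) = 0.054 × (1+1.15) / (0.026×4.8) = 0.9303
t₂ = t₁ × 10^0.9303 = 1.7 × 8.517 = 14.48 years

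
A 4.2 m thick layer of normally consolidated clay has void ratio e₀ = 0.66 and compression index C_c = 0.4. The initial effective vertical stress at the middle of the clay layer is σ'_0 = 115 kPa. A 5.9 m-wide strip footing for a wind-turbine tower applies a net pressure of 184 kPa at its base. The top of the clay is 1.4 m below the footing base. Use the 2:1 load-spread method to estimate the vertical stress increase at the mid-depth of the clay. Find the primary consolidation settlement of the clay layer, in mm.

Mid-depth of clay below the footing base: z = 1.4 + 4.2/2 = 3.5 m.
Stress increase at mid-clay by the 2:1 spreading method:
Δσ = qB/(B+z) = 184×5.9/(5.9+3.5) = 115.49 kPa
Final effective stress: σ'_f = σ'_0 + Δσ = 115 + 115.49 = 230.49 kPa.
Normally consolidated clay, so the full stress increment lies on the virgin compression line:
S_c = C_c·H/(1+e₀)·log₁₀(σ'_f/σ'_0) = 0.4×4.2/(1+0.66)×log₁₀(230.49/115)
    = 1.012 × 0.30195 = 0.3056 m

S_c ≈ 306 mm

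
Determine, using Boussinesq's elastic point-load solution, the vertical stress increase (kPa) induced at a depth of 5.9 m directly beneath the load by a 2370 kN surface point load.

Boussinesq vertical stress below a point load on an elastic half-space:
Δσ_z = 3P/(2πz²) · [1 + (r/z)²]^(−5/2)
r/z = 0/5.9 = 0; [1+(r/z)²]^(−5/2) = 1.
Δσ_z = 3×2370/(2π×5.9²) × 1 = 32.508 × 1 = 32.51 kPa

Δσ_z ≈ 32.5 kPa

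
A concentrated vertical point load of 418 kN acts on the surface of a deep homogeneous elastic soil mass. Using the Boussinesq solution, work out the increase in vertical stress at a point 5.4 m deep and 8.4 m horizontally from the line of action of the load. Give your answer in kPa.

Boussinesq vertical stress below a point load on an elastic half-space:
Δσ_z = 3P/(2πz²) · [1 + (r/z)²]^(−5/2)
r/z = 8.4/5.4 = 1.5556; [1+(r/z)²]^(−5/2) = 0.046239.
Δσ_z = 3×418/(2π×5.4²) × 0.046239 = 6.8443 × 0.046239 = 0.3165 kPa

Δσ_z ≈ 0.316 kPa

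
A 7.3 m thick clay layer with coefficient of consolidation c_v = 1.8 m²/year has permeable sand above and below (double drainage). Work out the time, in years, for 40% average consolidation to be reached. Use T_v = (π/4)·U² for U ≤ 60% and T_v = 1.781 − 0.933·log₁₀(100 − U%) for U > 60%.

t ≈ 0.93 years

Drainage path length: H_d = H/2 = 3.65 m (double drainage).
U ≤ 60%: T_v = (π/4)·U² = (π/4)×0.4² = 0.12566.
t = T_v·H_d²/c_v = 0.12566×3.65²/1.8 = 0.9301 years.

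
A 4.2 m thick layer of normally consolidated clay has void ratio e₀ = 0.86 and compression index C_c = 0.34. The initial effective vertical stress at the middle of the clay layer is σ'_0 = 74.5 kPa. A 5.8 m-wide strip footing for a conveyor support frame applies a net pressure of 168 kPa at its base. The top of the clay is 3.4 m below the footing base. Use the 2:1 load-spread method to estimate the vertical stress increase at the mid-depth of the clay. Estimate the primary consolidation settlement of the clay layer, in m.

Mid-depth of clay below the footing base: z = 3.4 + 4.2/2 = 5.5 m.
Stress increase at mid-clay by the 2:1 spreading method:
Δσ = qB/(B+z) = 168×5.8/(5.8+5.5) = 86.23 kPa
Final effective stress: σ'_f = σ'_0 + Δσ = 74.5 + 86.23 = 160.73 kPa.
Normally consolidated clay, so the full stress increment lies on the virgin compression line:
S_c = C_c·H/(1+e₀)·log₁₀(σ'_f/σ'_0) = 0.34×4.2/(1+0.86)×log₁₀(160.73/74.5)
    = 0.76774 × 0.33394 = 0.2564 m

S_c ≈ 0.256 m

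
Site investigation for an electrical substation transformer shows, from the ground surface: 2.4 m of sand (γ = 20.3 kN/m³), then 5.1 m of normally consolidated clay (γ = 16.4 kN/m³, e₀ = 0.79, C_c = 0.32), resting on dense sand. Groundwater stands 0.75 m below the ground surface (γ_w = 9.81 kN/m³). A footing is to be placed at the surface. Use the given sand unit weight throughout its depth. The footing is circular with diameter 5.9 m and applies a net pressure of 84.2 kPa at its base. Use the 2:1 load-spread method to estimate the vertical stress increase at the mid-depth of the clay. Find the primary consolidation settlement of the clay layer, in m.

Mid-depth of clay below the ground surface: z = 2.4 + 5.1/2 = 4.95 m.
Total vertical stress at mid-clay: σ_v = 20.3×2.4 + 16.4×2.55 = 90.54 kPa.
Pore pressure: u = 9.81×(4.95 − 0.75) = 41.202 kPa.
Initial effective stress: σ'_0 = σ_v − u = 90.54 − 41.202 = 49.338 kPa.
Stress increase at mid-clay by the 2:1 spreading method:
Δσ ≈ qD²/(D+z)² = 84.2×5.9²/(5.9+4.95)² = 24.898 kPa
Final effective stress: σ'_f = σ'_0 + Δσ = 49.338 + 24.898 = 74.236 kPa.
Normally consolidated clay, so the full stress increment lies on the virgin compression line:
S_c = C_c·H/(1+e₀)·log₁₀(σ'_f/σ'_0) = 0.32×5.1/(1+0.79)×log₁₀(74.236/49.338)
    = 0.91173 × 0.17743 = 0.1618 m

S_c ≈ 0.162 m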